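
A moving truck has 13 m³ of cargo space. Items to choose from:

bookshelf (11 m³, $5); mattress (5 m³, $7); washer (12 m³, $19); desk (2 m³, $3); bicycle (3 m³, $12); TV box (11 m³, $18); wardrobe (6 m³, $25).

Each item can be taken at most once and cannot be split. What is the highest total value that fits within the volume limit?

$40

Check high-value combinations within 13 m³:
- desk+bicycle+wardrobe: volume 2+3+6=11, value 3+12+25=40
- bicycle+wardrobe: volume 3+6=9, value 12+25=37
- mattress+desk+wardrobe: volume 5+2+6=13, value 7+3+25=35
- mattress+wardrobe: volume 5+6=11, value 7+25=32
- desk+wardrobe: volume 2+6=8, value 3+25=28
Best: $40.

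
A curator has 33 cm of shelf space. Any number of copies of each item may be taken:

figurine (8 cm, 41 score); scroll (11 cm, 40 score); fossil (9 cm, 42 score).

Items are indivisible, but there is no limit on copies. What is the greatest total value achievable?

165 score

Best value-per-unit is figurine at 41/8; filling with it alone gives 4×41 = 164.
Optimal mix: 3×figurine + 1×fossil → length 33, value 165.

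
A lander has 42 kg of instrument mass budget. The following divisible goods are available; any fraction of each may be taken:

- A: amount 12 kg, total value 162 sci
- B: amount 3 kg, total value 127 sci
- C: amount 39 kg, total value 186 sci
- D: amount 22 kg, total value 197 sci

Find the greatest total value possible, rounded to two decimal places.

Take in order of value per unit:
- B (127/3 per unit): all 3 → value 127, running total 127.00
- A (162/12 per unit): all 12 → value 162, running total 289.00
- D (197/22 per unit): all 22 → value 197, running total 486.00
- C (186/39 per unit): 5 of 39 → value 5×186/39 = 23.8462, running total 509.85
Total 509.85.

509.85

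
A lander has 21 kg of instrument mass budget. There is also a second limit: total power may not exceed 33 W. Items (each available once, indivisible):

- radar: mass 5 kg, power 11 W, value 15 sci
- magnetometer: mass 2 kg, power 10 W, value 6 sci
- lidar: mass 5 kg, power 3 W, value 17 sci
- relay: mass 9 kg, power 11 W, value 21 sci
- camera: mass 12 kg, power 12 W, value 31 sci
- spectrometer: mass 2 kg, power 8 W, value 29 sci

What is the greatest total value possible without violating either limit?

Feasible sets respecting both limits:
- magnetometer+lidar+camera+spectrometer: mass 21, power 33, value 83
- radar+lidar+relay+spectrometer: mass 21, power 33, value 82
- lidar+camera+spectrometer: mass 19, power 23, value 77
Best: 83 sci.

83 sci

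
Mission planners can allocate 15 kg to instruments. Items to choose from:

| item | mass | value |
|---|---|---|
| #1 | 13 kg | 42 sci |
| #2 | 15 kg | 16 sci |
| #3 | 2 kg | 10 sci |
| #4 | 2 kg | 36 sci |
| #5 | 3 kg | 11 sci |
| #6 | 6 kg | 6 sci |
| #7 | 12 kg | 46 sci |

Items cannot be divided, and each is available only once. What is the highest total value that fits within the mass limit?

82 sci

Check high-value combinations within 15 kg:
- #4+#7: mass 2+12=14, value 36+46=82
- #1+#4: mass 13+2=15, value 42+36=78
- #3+#4+#5+#6: mass 2+2+3+6=13, value 10+36+11+6=63
- #3+#4+#5: mass 2+2+3=7, value 10+36+11=57
- #5+#7: mass 3+12=15, value 11+46=57
Best: 82 sci.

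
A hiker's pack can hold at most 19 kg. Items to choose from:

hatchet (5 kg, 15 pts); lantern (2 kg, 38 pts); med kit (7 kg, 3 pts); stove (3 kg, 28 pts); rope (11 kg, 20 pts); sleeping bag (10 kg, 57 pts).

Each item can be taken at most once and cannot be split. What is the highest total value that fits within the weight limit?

123 pts

This is a 0/1 knapsack; check combinations near the capacity.
- lantern+stove+sleeping bag: weight 2+3+10=15, value 38+28+57=123
- hatchet+lantern+sleeping bag: weight 5+2+10=17, value 15+38+57=110
- hatchet+stove+sleeping bag: weight 5+3+10=18, value 15+28+57=100
Best: 123 pts.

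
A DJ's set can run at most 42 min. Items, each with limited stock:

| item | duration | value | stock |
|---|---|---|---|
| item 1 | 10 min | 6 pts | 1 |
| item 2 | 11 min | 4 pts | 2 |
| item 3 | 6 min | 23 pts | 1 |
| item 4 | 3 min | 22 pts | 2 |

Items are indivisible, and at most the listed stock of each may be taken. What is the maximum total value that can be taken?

77 pts

Top feasible selections:
- 1×item 1 + 1×item 2 + 1×item 3 + 2×item 4: duration 33, value 77
- 2×item 2 + 1×item 3 + 2×item 4: duration 34, value 75
- 1×item 1 + 1×item 3 + 2×item 4: duration 22, value 73
- 1×item 2 + 1×item 3 + 2×item 4: duration 23, value 71
Best: 77 pts.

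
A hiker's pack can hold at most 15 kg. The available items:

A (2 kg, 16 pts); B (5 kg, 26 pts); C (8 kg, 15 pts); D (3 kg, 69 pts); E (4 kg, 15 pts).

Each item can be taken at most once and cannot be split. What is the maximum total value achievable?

126 pts

Check high-value combinations within 15 kg:
- A+B+D+E: weight 2+5+3+4=14, value 16+26+69+15=126
- A+B+D: weight 2+5+3=10, value 16+26+69=111
- B+D+E: weight 5+3+4=12, value 26+69+15=110
Best: 126 pts.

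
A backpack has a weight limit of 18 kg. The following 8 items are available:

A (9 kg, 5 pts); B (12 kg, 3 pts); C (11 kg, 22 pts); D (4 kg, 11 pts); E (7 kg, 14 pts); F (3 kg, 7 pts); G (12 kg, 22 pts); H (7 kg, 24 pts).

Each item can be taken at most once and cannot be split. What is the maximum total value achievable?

49 pts

Check high-value combinations within 18 kg:
- D+E+H: weight 4+7+7=18, value 11+14+24=49
- C+H: weight 11+7=18, value 22+24=46
- E+F+H: weight 7+3+7=17, value 14+7+24=45
- D+F+H: weight 4+3+7=14, value 11+7+24=42
- C+D+F: weight 11+4+3=18, value 22+11+7=40
Best: 49 pts.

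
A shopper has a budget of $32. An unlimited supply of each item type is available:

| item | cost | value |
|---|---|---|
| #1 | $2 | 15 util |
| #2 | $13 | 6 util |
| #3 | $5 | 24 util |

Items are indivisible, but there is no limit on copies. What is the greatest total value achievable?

240 util

Best value-per-unit is #1 at 15/2, and filling with it alone uses cost 16×2=32. No mix of the others beats 16×15 = 240.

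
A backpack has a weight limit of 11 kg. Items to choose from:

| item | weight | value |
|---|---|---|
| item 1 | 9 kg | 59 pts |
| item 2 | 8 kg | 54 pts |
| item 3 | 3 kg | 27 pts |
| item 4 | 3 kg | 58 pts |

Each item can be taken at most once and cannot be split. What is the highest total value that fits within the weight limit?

This is a 0/1 knapsack; check combinations near the capacity.
- item 2+item 4: weight 8+3=11, value 54+58=112
- item 3+item 4: weight 3+3=6, value 27+58=85
- item 2+item 3: weight 8+3=11, value 54+27=81
- item 1: weight 9, value 59
Best: 112 pts.

112 pts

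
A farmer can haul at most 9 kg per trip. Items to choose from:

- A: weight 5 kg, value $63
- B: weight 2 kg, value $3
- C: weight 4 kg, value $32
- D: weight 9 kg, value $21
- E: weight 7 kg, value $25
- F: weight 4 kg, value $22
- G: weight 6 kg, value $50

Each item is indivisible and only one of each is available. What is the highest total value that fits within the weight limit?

$95

Check high-value combinations within 9 kg:
- A+C: weight 5+4=9, value 63+32=95
- A+F: weight 5+4=9, value 63+22=85
- A+B: weight 5+2=7, value 63+3=66
- A: weight 5, value 63
- C+F: weight 4+4=8, value 32+22=54
Best: $95.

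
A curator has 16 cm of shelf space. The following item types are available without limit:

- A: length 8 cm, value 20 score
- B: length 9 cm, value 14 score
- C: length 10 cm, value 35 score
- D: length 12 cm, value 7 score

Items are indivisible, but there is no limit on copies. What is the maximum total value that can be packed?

40 score

Best value-per-unit is C at 35/10; filling with it alone gives 1×35 = 35.
Optimal mix: 2×A → length 16, value 40.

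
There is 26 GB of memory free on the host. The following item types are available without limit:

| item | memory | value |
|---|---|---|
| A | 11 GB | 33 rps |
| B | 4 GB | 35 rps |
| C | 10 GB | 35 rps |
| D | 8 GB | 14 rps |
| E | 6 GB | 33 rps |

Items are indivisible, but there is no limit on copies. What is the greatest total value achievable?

210 rps

Best value-per-unit is B at 35/4, and filling with it alone uses memory 6×4=24. No mix of the others beats 6×35 = 210.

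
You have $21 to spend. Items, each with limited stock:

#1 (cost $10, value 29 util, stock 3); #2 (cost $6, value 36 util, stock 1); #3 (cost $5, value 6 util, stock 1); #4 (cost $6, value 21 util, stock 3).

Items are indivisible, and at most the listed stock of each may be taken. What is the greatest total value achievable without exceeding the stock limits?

Best selections within cost 21 and stock limits:
- 1×#2 + 2×#4: cost 18, value 78
- 1×#1 + 1×#2 + 1×#3: cost 21, value 71
- 1×#1 + 1×#2: cost 16, value 65
- 1×#2 + 1×#3 + 1×#4: cost 17, value 63
Best: 78 util.

78 util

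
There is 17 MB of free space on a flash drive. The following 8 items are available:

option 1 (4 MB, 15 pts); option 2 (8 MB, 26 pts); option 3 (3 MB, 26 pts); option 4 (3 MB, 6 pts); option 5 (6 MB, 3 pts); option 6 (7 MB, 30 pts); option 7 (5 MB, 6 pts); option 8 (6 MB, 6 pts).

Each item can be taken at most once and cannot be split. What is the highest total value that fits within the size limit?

77 pts

Check high-value combinations within 17 MB:
- option 1+option 3+option 4+option 6: size 4+3+3+7=17, value 15+26+6+30=77
- option 1+option 3+option 6: size 4+3+7=14, value 15+26+30=71
- option 1+option 2+option 3: size 4+8+3=15, value 15+26+26=67
- option 3+option 4+option 6: size 3+3+7=13, value 26+6+30=62
- option 3+option 6+option 7: size 3+7+5=15, value 26+30+6=62
Best: 77 pts.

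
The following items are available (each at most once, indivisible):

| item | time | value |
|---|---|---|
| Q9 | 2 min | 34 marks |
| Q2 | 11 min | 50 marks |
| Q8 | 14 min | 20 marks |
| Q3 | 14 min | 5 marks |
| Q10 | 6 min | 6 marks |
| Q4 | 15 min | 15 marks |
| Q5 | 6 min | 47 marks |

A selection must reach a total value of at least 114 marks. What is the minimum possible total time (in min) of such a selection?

Subsets with value ≥ 114, sorted by total time:
- Q9+Q2+Q5: time 19, value 131
- Q9+Q2+Q10+Q5: time 25, value 137
- Q2+Q8+Q5: time 31, value 117
Minimum time: 19 min.

19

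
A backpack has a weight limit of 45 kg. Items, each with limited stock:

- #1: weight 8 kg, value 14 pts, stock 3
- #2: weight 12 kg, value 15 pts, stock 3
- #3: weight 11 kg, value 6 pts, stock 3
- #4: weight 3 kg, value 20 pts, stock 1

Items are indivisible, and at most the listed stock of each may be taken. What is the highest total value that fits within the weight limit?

Best selections within weight 45 and stock limits:
- 2×#1 + 2×#2 + 1×#4: weight 43, value 78
- 3×#1 + 1×#2 + 1×#4: weight 39, value 77
- 2×#1 + 1×#2 + 1×#3 + 1×#4: weight 42, value 69
Best: 78 pts.

78 pts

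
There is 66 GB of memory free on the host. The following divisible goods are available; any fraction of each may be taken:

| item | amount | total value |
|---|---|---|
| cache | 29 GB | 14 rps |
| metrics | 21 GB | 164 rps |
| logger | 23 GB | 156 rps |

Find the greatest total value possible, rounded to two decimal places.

Take in order of value per unit:
- metrics (164/21 per unit): all 21 → value 164, running total 164.00
- logger (156/23 per unit): all 23 → value 156, running total 320.00
- cache (14/29 per unit): 22 of 29 → value 22×14/29 = 10.6207, running total 330.62
Total 330.62.

330.62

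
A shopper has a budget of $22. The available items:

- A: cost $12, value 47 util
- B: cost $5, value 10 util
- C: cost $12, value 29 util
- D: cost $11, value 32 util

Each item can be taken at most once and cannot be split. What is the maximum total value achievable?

57 util

Check high-value combinations within $22:
- A+B: cost 12+5=17, value 47+10=57
- A: cost 12, value 47
- B+D: cost 5+11=16, value 10+32=42
- B+C: cost 5+12=17, value 10+29=39
- D: cost 11, value 32
Best: 57 util.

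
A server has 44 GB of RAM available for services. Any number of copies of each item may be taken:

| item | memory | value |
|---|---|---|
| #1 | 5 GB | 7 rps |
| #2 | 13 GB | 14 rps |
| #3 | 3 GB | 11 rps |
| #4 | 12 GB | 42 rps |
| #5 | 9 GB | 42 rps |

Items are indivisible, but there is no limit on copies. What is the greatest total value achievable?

Best value-per-unit is #5 at 42/9; filling with it alone gives 4×42 = 168.
Optimal mix: 2×#3 + 4×#5 → memory 42, value 190.

190 rps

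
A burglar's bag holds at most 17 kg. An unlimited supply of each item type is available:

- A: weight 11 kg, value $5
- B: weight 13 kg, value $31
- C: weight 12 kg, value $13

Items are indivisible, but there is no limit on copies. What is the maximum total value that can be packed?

$31

Best value-per-unit is B at 31/13, and filling with it alone uses weight 1×13=13. No mix of the others beats 1×31 = 31.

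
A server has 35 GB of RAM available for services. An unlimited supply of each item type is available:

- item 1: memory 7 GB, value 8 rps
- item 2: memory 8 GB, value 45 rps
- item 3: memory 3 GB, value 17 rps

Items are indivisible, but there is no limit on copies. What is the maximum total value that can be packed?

Best value-per-unit is item 3 at 17/3; filling with it alone gives 11×17 = 187.
Optimal mix: 1×item 2 + 9×item 3 → memory 35, value 198.

198 rps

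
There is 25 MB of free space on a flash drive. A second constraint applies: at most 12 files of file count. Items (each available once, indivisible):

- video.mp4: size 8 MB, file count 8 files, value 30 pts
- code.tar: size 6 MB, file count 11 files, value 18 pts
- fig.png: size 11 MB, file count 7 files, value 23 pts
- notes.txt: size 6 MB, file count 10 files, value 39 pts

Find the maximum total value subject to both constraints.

Feasible sets respecting both limits:
- notes.txt: size 6, file count 10, value 39
- video.mp4: size 8, file count 8, value 30
- fig.png: size 11, file count 7, value 23
Best: 39 pts.

39 pts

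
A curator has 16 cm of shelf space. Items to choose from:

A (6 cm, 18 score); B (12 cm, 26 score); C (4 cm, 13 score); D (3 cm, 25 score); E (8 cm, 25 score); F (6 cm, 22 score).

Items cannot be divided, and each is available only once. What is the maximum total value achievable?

Check high-value combinations within 16 cm:
- A+D+F: length 6+3+6=15, value 18+25+22=65
- C+D+E: length 4+3+8=15, value 13+25+25=63
- C+D+F: length 4+3+6=13, value 13+25+22=60
- A+C+D: length 6+4+3=13, value 18+13+25=56
- A+C+F: length 6+4+6=16, value 18+13+22=53
Best: 65 score.

65 score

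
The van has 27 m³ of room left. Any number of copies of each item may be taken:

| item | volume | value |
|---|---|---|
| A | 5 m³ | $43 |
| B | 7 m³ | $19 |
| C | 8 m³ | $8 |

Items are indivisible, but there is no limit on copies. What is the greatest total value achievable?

$215

Best value-per-unit is A at 43/5, and filling with it alone uses volume 5×5=25. No mix of the others beats 5×43 = 215.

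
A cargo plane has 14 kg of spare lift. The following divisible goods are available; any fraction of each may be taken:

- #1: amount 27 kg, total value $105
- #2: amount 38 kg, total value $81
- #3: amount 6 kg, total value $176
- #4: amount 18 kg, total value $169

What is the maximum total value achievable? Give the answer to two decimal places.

251.11

Take in order of value per unit:
- #3 (176/6 per unit): all 6 → value 176, running total 176.00
- #4 (169/18 per unit): 8 of 18 → value 8×169/18 = 75.1111, running total 251.11
Total 251.11.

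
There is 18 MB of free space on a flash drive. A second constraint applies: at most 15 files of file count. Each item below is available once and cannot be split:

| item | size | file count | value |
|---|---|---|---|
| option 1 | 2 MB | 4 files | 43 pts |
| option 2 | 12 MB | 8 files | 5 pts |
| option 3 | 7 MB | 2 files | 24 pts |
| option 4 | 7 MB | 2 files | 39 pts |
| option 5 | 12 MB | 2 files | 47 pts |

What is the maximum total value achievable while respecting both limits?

Feasible sets respecting both limits:
- option 1+option 3+option 4: size 16, file count 8, value 106
- option 1+option 5: size 14, file count 6, value 90
- option 1+option 4: size 9, file count 6, value 82
Best: 106 pts.

106 pts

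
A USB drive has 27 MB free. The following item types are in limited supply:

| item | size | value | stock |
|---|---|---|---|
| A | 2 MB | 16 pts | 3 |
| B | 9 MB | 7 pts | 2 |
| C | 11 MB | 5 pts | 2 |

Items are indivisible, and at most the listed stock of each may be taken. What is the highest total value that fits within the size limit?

62 pts

Best selections within size 27 and stock limits:
- 3×A + 2×B: size 24, value 62
- 3×A + 1×B + 1×C: size 26, value 60
- 3×A + 1×B: size 15, value 55
- 3×A + 1×C: size 17, value 53
Best: 62 pts.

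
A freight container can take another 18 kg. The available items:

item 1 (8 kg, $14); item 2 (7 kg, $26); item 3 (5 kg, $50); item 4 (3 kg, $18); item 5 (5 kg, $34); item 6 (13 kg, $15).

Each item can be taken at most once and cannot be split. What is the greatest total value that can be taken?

This is a 0/1 knapsack; check combinations near the capacity.
- item 2+item 3+item 5: weight 7+5+5=17, value 26+50+34=110
- item 3+item 4+item 5: weight 5+3+5=13, value 50+18+34=102
- item 1+item 3+item 5: weight 8+5+5=18, value 14+50+34=98
- item 2+item 3+item 4: weight 7+5+3=15, value 26+50+18=94
Best: $110.

$110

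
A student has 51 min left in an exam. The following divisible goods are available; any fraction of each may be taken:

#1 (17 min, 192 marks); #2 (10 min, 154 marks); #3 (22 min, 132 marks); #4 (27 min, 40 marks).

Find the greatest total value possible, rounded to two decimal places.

480.96

Take in order of value per unit:
- #2 (154/10 per unit): all 10 → value 154, running total 154.00
- #1 (192/17 per unit): all 17 → value 192, running total 346.00
- #3 (132/22 per unit): all 22 → value 132, running total 478.00
- #4 (40/27 per unit): 2 of 27 → value 2×40/27 = 2.9630, running total 480.96
Total 480.96.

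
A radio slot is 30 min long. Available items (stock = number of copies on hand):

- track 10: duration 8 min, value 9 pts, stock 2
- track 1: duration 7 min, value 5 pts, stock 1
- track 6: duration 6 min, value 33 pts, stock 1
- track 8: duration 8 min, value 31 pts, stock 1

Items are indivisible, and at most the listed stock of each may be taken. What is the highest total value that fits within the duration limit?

82 pts

Top feasible selections:
- 2×track 10 + 1×track 6 + 1×track 8: duration 30, value 82
- 1×track 10 + 1×track 1 + 1×track 6 + 1×track 8: duration 29, value 78
- 1×track 10 + 1×track 6 + 1×track 8: duration 22, value 73
- 1×track 1 + 1×track 6 + 1×track 8: duration 21, value 69
Best: 82 pts.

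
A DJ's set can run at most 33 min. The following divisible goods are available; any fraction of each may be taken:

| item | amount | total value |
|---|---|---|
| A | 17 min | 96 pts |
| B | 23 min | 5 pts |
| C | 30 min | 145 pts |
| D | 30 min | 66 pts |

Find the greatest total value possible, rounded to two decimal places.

Take in order of value per unit:
- A (96/17 per unit): all 17 → value 96, running total 96.00
- C (145/30 per unit): 16 of 30 → value 16×145/30 = 77.3333, running total 173.33
Total 173.33.

173.33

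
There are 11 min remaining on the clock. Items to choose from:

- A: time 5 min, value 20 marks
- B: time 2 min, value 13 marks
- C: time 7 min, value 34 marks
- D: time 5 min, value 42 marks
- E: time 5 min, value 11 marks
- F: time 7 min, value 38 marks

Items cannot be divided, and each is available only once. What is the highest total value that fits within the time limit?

62 marks

Check high-value combinations within 11 min:
- A+D: time 5+5=10, value 20+42=62
- B+D: time 2+5=7, value 13+42=55
- D+E: time 5+5=10, value 42+11=53
- B+F: time 2+7=9, value 13+38=51
Best: 62 marks.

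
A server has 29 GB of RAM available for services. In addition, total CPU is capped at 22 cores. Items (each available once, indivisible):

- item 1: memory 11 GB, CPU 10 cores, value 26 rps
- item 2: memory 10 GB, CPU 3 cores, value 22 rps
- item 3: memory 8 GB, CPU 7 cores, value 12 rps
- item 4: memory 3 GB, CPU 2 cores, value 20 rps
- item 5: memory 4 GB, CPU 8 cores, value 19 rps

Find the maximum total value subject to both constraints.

Feasible sets respecting both limits:
- item 2+item 3+item 4+item 5: memory 25, CPU 20, value 73
- item 1+item 2+item 4: memory 24, CPU 15, value 68
- item 1+item 2+item 5: memory 25, CPU 21, value 67
Best: 73 rps.

73 rps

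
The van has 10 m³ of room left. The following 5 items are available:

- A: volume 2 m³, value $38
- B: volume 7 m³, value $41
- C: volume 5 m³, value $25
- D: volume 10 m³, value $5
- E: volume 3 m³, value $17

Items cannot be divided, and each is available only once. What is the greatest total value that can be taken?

Check high-value combinations within 10 m³:
- A+C+E: volume 2+5+3=10, value 38+25+17=80
- A+B: volume 2+7=9, value 38+41=79
- A+C: volume 2+5=7, value 38+25=63
Best: $80.

$80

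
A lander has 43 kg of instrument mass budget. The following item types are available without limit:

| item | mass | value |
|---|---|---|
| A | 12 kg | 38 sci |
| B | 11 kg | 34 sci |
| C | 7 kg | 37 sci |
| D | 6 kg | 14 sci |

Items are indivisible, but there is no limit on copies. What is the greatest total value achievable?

222 sci

Best value-per-unit is C at 37/7, and filling with it alone uses mass 6×7=42. No mix of the others beats 6×37 = 222.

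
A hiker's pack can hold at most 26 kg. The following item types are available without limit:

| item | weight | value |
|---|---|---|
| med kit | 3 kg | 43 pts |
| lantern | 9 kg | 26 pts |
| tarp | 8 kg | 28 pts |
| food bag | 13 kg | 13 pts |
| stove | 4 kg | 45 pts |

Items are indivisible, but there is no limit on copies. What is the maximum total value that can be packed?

348 pts

Best value-per-unit is med kit at 43/3; filling with it alone gives 8×43 = 344.
Optimal mix: 6×med kit + 2×stove → weight 26, value 348.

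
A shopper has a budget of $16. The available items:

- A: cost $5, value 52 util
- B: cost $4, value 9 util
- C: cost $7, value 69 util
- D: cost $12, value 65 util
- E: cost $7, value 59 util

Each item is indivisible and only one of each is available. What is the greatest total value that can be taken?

130 util

Check high-value combinations within $16:
- A+B+C: cost 5+4+7=16, value 52+9+69=130
- C+E: cost 7+7=14, value 69+59=128
- A+C: cost 5+7=12, value 52+69=121
- A+B+E: cost 5+4+7=16, value 52+9+59=120
Best: 130 util.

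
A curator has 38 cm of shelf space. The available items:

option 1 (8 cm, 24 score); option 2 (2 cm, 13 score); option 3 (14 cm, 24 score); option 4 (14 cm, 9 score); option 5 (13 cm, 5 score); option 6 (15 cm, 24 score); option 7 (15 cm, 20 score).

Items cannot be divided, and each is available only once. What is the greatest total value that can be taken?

This is a 0/1 knapsack; check combinations near the capacity.
- option 1+option 3+option 6: length 8+14+15=37, value 24+24+24=72
- option 1+option 2+option 3+option 4: length 8+2+14+14=38, value 24+13+24+9=70
- option 1+option 3+option 7: length 8+14+15=37, value 24+24+20=68
- option 1+option 6+option 7: length 8+15+15=38, value 24+24+20=68
Best: 72 score.

72 score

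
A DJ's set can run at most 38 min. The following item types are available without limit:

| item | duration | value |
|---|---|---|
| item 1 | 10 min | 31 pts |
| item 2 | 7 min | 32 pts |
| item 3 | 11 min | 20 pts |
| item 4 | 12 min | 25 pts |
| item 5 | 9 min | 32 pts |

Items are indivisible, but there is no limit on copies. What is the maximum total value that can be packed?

160 pts

Best value-per-unit is item 2 at 32/7, and filling with it alone uses duration 5×7=35. No mix of the others beats 5×32 = 160.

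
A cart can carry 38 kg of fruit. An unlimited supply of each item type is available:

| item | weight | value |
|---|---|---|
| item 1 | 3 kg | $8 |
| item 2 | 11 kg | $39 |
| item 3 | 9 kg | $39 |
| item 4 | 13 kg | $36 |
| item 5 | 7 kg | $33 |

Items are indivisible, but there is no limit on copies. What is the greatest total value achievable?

$173

Best value-per-unit is item 5 at 33/7; filling with it alone gives 5×33 = 165.
Optimal mix: 1×item 1 + 5×item 5 → weight 38, value 173.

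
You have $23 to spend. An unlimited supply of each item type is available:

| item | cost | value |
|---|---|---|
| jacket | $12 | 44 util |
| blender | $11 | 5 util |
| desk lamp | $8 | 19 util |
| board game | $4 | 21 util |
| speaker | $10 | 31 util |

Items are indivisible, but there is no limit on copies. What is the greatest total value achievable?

Best value-per-unit is board game at 21/4, and filling with it alone uses cost 5×4=20. No mix of the others beats 5×21 = 105.

105 util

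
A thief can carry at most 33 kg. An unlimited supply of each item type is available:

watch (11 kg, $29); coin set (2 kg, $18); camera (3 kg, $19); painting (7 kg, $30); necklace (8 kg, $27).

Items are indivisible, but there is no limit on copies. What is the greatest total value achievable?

Best value-per-unit is coin set at 18/2; filling with it alone gives 16×18 = 288.
Optimal mix: 15×coin set + 1×camera → weight 33, value 289.

$289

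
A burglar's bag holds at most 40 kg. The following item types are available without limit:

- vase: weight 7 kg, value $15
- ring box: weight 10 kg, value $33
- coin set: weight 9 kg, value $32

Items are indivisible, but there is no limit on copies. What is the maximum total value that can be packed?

$132

Best value-per-unit is coin set at 32/9; filling with it alone gives 4×32 = 128.
Optimal mix: 4×ring box → weight 40, value 132.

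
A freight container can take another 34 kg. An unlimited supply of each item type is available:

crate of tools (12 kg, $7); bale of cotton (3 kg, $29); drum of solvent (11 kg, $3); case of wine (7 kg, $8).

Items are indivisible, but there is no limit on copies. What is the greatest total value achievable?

Best value-per-unit is bale of cotton at 29/3, and filling with it alone uses weight 11×3=33. No mix of the others beats 11×29 = 319.

$319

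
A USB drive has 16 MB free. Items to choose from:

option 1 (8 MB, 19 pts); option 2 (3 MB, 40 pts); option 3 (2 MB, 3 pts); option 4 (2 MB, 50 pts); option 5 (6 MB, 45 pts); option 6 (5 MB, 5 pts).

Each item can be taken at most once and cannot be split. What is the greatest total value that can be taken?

This is a 0/1 knapsack; check combinations near the capacity.
- option 2+option 4+option 5+option 6: size 3+2+6+5=16, value 40+50+45+5=140
- option 2+option 3+option 4+option 5: size 3+2+2+6=13, value 40+3+50+45=138
- option 2+option 4+option 5: size 3+2+6=11, value 40+50+45=135
- option 1+option 4+option 5: size 8+2+6=16, value 19+50+45=114
- option 1+option 2+option 3+option 4: size 8+3+2+2=15, value 19+40+3+50=112
Best: 140 pts.

140 pts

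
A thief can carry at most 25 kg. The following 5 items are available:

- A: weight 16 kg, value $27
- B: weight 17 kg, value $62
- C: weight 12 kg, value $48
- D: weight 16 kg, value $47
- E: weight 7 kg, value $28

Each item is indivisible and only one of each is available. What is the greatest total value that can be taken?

Check high-value combinations within 25 kg:
- B+E: weight 17+7=24, value 62+28=90
- C+E: weight 12+7=19, value 48+28=76
- D+E: weight 16+7=23, value 47+28=75
- B: weight 17, value 62
- A+E: weight 16+7=23, value 27+28=55
Best: $90.

$90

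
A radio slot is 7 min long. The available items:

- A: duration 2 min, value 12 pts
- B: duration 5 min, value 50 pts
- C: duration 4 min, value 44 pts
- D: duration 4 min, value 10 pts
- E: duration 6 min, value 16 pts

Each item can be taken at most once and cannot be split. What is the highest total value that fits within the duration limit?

Check high-value combinations within 7 min:
- A+B: duration 2+5=7, value 12+50=62
- A+C: duration 2+4=6, value 12+44=56
- B: duration 5, value 50
- C: duration 4, value 44
- A+D: duration 2+4=6, value 12+10=22
Best: 62 pts.

62 pts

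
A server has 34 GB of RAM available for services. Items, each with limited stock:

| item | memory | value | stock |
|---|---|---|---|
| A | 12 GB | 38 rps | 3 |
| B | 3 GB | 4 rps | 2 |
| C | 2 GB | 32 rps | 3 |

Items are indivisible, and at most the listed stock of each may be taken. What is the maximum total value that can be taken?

Top feasible selections:
- 2×A + 1×B + 3×C: memory 33, value 176
- 2×A + 3×C: memory 30, value 172
- 2×A + 2×B + 2×C: memory 34, value 148
Best: 176 rps.

176 rps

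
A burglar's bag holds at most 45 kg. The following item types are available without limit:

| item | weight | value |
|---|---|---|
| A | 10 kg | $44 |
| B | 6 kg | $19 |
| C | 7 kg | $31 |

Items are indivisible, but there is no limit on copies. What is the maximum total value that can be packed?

Best value-per-unit is C at 31/7; filling with it alone gives 6×31 = 186.
Optimal mix: 1×A + 5×C → weight 45, value 199.

$199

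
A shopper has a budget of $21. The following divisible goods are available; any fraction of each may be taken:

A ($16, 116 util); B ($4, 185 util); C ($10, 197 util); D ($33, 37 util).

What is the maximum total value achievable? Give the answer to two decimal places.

Take in order of value per unit:
- B (185/4 per unit): all 4 → value 185, running total 185.00
- C (197/10 per unit): all 10 → value 197, running total 382.00
- A (116/16 per unit): 7 of 16 → value 7×116/16 = 50.7500, running total 432.75
Total 432.75.

432.75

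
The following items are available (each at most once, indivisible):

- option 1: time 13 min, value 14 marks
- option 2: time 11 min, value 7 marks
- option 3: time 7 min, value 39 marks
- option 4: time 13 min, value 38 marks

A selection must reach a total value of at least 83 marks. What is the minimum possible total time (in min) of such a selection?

Subsets with value ≥ 83, sorted by total time:
- option 2+option 3+option 4: time 31, value 84
- option 1+option 3+option 4: time 33, value 91
- option 1+option 2+option 3+option 4: time 44, value 98
Minimum time: 31 min.

31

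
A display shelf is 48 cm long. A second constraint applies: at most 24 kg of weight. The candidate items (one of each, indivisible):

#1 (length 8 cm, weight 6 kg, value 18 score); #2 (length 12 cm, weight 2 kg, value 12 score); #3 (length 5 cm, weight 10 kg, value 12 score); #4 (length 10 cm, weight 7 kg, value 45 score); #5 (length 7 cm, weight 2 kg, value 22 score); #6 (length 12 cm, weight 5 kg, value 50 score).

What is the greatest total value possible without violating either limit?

135 score

Feasible sets respecting both limits:
- #1+#4+#5+#6: length 37, weight 20, value 135
- #2+#4+#5+#6: length 41, weight 16, value 129
- #3+#4+#5+#6: length 34, weight 24, value 129
Best: 135 score.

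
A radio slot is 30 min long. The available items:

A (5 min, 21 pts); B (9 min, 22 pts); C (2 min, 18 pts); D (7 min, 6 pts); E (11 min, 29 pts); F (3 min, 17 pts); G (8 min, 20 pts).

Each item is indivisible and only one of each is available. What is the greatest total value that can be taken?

This is a 0/1 knapsack; check combinations near the capacity.
- A+B+C+E+F: duration 5+9+2+11+3=30, value 21+22+18+29+17=107
- A+C+E+F+G: duration 5+2+11+3+8=29, value 21+18+29+17+20=105
- A+B+C+F+G: duration 5+9+2+3+8=27, value 21+22+18+17+20=98
- A+C+D+E+F: duration 5+2+7+11+3=28, value 21+18+6+29+17=91
- A+B+C+E: duration 5+9+2+11=27, value 21+22+18+29=90
Best: 107 pts.

107 pts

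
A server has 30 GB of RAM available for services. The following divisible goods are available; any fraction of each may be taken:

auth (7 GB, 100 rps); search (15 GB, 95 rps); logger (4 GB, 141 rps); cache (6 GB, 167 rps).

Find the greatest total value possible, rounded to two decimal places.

Take in order of value per unit:
- logger (141/4 per unit): all 4 → value 141, running total 141.00
- cache (167/6 per unit): all 6 → value 167, running total 308.00
- auth (100/7 per unit): all 7 → value 100, running total 408.00
- search (95/15 per unit): 13 of 15 → value 13×95/15 = 82.3333, running total 490.33
Total 490.33.

490.33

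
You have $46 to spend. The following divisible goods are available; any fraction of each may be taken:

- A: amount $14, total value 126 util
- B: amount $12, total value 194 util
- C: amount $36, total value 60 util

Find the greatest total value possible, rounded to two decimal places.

Take in order of value per unit:
- B (194/12 per unit): all 12 → value 194, running total 194.00
- A (126/14 per unit): all 14 → value 126, running total 320.00
- C (60/36 per unit): 20 of 36 → value 20×60/36 = 33.3333, running total 353.33
Total 353.33.

353.33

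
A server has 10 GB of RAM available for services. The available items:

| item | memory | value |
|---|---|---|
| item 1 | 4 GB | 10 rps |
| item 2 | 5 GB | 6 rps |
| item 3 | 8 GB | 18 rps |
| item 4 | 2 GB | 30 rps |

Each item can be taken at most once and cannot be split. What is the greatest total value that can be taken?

48 rps

Check high-value combinations within 10 GB:
- item 3+item 4: memory 8+2=10, value 18+30=48
- item 1+item 4: memory 4+2=6, value 10+30=40
- item 2+item 4: memory 5+2=7, value 6+30=36
Best: 48 rps.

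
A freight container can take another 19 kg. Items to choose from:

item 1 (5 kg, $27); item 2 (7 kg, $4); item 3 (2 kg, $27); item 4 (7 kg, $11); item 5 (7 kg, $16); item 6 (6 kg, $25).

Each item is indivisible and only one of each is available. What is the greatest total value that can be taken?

$79

Check high-value combinations within 19 kg:
- item 1+item 3+item 6: weight 5+2+6=13, value 27+27+25=79
- item 1+item 3+item 5: weight 5+2+7=14, value 27+27+16=70
- item 3+item 5+item 6: weight 2+7+6=15, value 27+16+25=68
- item 1+item 5+item 6: weight 5+7+6=18, value 27+16+25=68
Best: $79.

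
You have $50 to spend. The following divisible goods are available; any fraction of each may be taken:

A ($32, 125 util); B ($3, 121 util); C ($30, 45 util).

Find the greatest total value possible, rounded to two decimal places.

268.50

Take in order of value per unit:
- B (121/3 per unit): all 3 → value 121, running total 121.00
- A (125/32 per unit): all 32 → value 125, running total 246.00
- C (45/30 per unit): 15 of 30 → value 15×45/30 = 22.5000, running total 268.50
Total 268.50.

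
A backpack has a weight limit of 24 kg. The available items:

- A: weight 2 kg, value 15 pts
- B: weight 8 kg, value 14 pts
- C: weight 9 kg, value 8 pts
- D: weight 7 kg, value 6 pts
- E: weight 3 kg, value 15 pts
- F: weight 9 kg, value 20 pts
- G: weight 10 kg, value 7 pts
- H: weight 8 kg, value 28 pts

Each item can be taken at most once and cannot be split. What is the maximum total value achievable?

78 pts

Check high-value combinations within 24 kg:
- A+E+F+H: weight 2+3+9+8=22, value 15+15+20+28=78
- A+B+E+H: weight 2+8+3+8=21, value 15+14+15+28=72
- A+C+E+H: weight 2+9+3+8=22, value 15+8+15+28=66
Best: 78 pts.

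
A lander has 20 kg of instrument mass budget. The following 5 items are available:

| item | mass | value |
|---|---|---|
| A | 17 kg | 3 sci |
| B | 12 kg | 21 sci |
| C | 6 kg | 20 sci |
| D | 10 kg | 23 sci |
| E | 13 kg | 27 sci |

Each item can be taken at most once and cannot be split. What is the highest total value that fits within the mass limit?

Check high-value combinations within 20 kg:
- C+E: mass 6+13=19, value 20+27=47
- C+D: mass 6+10=16, value 20+23=43
- B+C: mass 12+6=18, value 21+20=41
Best: 47 sci.

47 sci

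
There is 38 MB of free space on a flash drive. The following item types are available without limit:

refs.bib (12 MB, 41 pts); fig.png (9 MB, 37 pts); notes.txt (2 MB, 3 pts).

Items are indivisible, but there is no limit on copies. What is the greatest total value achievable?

151 pts

Best value-per-unit is fig.png at 37/9; filling with it alone gives 4×37 = 148.
Optimal mix: 4×fig.png + 1×notes.txt → size 38, value 151.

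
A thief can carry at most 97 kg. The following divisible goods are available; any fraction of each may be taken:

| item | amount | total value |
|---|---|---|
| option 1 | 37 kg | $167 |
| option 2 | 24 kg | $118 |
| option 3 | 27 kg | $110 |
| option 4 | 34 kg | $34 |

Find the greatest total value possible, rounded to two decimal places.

Take in order of value per unit:
- option 2 (118/24 per unit): all 24 → value 118, running total 118.00
- option 1 (167/37 per unit): all 37 → value 167, running total 285.00
- option 3 (110/27 per unit): all 27 → value 110, running total 395.00
- option 4 (34/34 per unit): 9 of 34 → value 9×34/34 = 9.0000, running total 404.00
Total 404.00.

404.00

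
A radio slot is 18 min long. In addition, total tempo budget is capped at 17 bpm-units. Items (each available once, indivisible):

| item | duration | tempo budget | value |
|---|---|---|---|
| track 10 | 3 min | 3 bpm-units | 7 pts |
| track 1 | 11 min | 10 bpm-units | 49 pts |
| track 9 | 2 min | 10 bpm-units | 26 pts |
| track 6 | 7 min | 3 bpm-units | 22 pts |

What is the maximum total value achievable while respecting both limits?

Feasible sets respecting both limits:
- track 1+track 6: duration 18, tempo budget 13, value 71
- track 10+track 1: duration 14, tempo budget 13, value 56
- track 10+track 9+track 6: duration 12, tempo budget 16, value 55
Best: 71 pts.

71 pts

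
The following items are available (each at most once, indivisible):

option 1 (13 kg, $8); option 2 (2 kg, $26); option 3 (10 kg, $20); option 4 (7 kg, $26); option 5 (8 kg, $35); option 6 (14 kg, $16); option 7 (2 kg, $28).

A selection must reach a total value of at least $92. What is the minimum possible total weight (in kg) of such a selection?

19

Subsets with value ≥ 92, sorted by total weight:
- option 2+option 4+option 5+option 7: weight 19, value 115
- option 2+option 3+option 4+option 7: weight 21, value 100
- option 2+option 3+option 5+option 7: weight 22, value 109
- option 1+option 2+option 5+option 7: weight 25, value 97
Minimum weight: 19 kg.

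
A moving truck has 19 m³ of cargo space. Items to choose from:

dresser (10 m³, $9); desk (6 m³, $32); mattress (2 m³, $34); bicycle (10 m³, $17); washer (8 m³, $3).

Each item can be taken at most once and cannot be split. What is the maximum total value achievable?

$83

Check high-value combinations within 19 m³:
- desk+mattress+bicycle: volume 6+2+10=18, value 32+34+17=83
- dresser+desk+mattress: volume 10+6+2=18, value 9+32+34=75
- desk+mattress+washer: volume 6+2+8=16, value 32+34+3=69
Best: $83.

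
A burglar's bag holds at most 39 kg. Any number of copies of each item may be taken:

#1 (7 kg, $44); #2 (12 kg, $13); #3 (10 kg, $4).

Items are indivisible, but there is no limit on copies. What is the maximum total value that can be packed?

$220

Best value-per-unit is #1 at 44/7, and filling with it alone uses weight 5×7=35. No mix of the others beats 5×44 = 220.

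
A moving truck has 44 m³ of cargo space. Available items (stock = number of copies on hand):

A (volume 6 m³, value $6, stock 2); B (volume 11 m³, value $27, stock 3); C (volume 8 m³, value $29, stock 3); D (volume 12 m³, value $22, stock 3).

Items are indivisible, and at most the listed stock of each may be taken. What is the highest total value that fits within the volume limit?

Best selections within volume 44 and stock limits:
- 1×A + 1×B + 3×C: volume 41, value 120
- 1×A + 2×B + 2×C: volume 44, value 118
- 1×A + 3×C + 1×D: volume 42, value 115
Best: $120.

$120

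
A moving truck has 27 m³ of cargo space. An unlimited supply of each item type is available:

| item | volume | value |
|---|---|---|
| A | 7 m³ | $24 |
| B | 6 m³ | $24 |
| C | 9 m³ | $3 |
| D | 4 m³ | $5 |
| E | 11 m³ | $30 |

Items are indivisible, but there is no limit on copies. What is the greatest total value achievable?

$96

Best value-per-unit is B at 24/6; filling with it alone gives 4×24 = 96.
Optimal mix: 3×A + 1×B → volume 27, value 96.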